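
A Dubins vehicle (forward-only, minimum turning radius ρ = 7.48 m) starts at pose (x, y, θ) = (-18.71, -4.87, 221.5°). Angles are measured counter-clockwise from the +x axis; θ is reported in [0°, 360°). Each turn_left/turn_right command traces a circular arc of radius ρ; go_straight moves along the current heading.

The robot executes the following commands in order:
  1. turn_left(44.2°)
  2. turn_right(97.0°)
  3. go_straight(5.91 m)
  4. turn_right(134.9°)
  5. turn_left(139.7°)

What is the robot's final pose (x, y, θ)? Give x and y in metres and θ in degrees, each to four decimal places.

set_pose: (x, y, θ) = (-18.7100, -4.8700, 221.5000°), ρ = 7.48
turn_left(44.2°): centre at ρ to the left, rotate +44.2° → (-21.2125, -9.9113, 265.7000°)
turn_right(97.0°): centre at ρ to the right, rotate −97.0° → (-30.1372, -16.6855, 168.7000°)
go_straight(5.91): x += 5.91·cos θ, y += 5.91·sin θ → (-35.9326, -15.5275, 168.7000°)
turn_right(134.9°): centre at ρ to the right, rotate −134.9° → (-38.6280, -1.9767, 33.8000°)
turn_left(139.7°): centre at ρ to the left, rotate +139.7° → (-41.9423, 11.6710, 173.5000°)

(-41.9423, 11.6710, 173.5000°)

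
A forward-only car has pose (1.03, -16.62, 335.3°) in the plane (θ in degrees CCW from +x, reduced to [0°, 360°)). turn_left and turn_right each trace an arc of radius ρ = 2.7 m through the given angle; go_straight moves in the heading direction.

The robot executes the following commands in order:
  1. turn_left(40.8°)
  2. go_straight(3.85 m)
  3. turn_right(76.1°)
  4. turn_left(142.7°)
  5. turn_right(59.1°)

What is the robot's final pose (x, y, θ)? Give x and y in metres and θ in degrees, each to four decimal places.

(16.3066, -13.7995, 23.6000°)

set_pose: (x, y, θ) = (1.0300, -16.6200, 335.3000°), ρ = 2.7
turn_left(40.8°): centre at ρ to the left, rotate +40.8° → (2.9070, -16.7611, 376.1000° ≡ 16.1000°)
go_straight(3.85): x += 3.85·cos θ, y += 3.85·sin θ → (6.6060, -15.6935, 16.1000°)
turn_right(76.1°): centre at ρ to the right, rotate −76.1° → (9.6930, -16.9376, -60.0000° ≡ 300.0000°)
turn_left(142.7°): centre at ρ to the left, rotate +142.7° → (14.7094, -15.9306, 442.7000° ≡ 82.7000°)
turn_right(59.1°): centre at ρ to the right, rotate −59.1° → (16.3066, -13.7995, 23.6000°)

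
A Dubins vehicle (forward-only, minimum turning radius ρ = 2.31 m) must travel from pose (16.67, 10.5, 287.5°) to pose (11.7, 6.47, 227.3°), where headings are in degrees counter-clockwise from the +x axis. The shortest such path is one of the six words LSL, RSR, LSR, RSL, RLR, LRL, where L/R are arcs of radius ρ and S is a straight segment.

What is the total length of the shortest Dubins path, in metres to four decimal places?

Let ψ = atan2(Δy, Δx) = atan2(-4.03, -4.97) = -140.9626° be the start→goal bearing.
Normalize: d = |goal − start| / ρ = 6.398578/2.31 = 2.769947, α = (θ_start − ψ) mod 360° = 68.4626° = 1.194898 rad, β = (θ_goal − ψ) mod 360° = 8.2626° = 0.144210 rad.
Common terms: sin α = 0.930178, cos α = 0.367108, sin β = 0.143710, cos β = 0.989620, cos(α−β) = 0.496974, d² = 7.672607. Work in radians in the unit-radius frame; every candidate has L = ρ·(t + p + q).
LSL: p² = 2 + d² − 2cos(α−β) + 2d(sin α − sin β) = 13.035608; p = √p² = 3.610486; φ = atan2(cos β − cos α, d + sin α − sin β) = 0.173284 rad; t = (φ − α) mod 2π = 5.261571 rad, q = (β − φ) mod 2π = 6.254111 rad → L = 2.31·(5.261571 + 3.610486 + 6.254111) = 2.31·15.126168 = 34.941449 m
RSR: p² = 2 + d² − 2cos(α−β) + 2d(sin β − sin α) = 4.321711; p = √p² = 2.078873; φ = atan2(cos α − cos β, d − sin α + sin β) = -0.304113 rad; t = (α − φ) mod 2π = 1.499011 rad, q = (φ − β) mod 2π = 5.834863 rad → L = 2.31·(1.499011 + 2.078873 + 5.834863) = 2.31·9.412746 = 21.743443 m
LSR: p² = d² − 2 + 2cos(α−β) + 2d(sin α + sin β) = 12.615784; p = √p² = 3.551871; φ = atan2(−cos α − cos β, d + sin α + sin β) − atan2(−2, p) = 0.173521 rad; t = (φ − α) mod 2π = 5.261809 rad, q = (φ − β) mod 2π = 0.029312 rad → L = 2.31·(5.261809 + 3.551871 + 0.029312) = 2.31·8.842991 = 20.427310 m
RSL: p² = d² − 2 + 2cos(α−β) − 2d(sin α + sin β) = 0.717326; p = √p² = 0.846951; φ = atan2(cos α + cos β, d − sin α − sin β) − atan2(2, p) = -0.495519 rad; t = (α − φ) mod 2π = 1.690417 rad, q = (β − φ) mod 2π = 0.639729 rad → L = 2.31·(1.690417 + 0.846951 + 0.639729) = 2.31·3.177097 = 7.339095 m
RLR: c = (6 − d² + 2cos(α−β) + 2d(sin α − sin β))/8 = 0.459786; p = 2π − arccos c = 5.190143 rad; φ = atan2(cos α − cos β, d − sin α + sin β) = -0.304113 rad; t = (α − φ + p/2) mod 2π = 4.094082 rad, q = (α − β − t + p) mod 2π = 2.146749 rad → L = 2.31·(4.094082 + 5.190143 + 2.146749) = 2.31·11.430975 = 26.405552 m
LRL: c = (6 − d² + 2cos(α−β) − 2d(sin α − sin β))/8 = -0.629451; p = 2π − arccos c = 4.031543 rad; φ = atan2(cos β − cos α, d + sin α − sin β) = 0.173284 rad; t = (φ − α + p/2) mod 2π = 0.994157 rad, q = (β − α − t + p) mod 2π = 1.986697 rad → L = 2.31·(0.994157 + 4.031543 + 1.986697) = 2.31·7.012397 = 16.198637 m
Shortest: RSL with L = 7.339095 m ≈ 7.3391 m

7.3391 m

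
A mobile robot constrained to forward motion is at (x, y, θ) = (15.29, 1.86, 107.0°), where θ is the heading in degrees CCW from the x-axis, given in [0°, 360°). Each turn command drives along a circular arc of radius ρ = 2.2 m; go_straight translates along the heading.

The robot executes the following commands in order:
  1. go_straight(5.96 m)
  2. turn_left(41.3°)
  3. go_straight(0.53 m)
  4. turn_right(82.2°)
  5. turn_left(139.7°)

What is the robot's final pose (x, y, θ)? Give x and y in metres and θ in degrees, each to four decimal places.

(8.3245, 14.7018, 205.8000°)

set_pose: (x, y, θ) = (15.2900, 1.8600, 107.0000°), ρ = 2.2
go_straight(5.96): x += 5.96·cos θ, y += 5.96·sin θ → (13.5475, 7.5596, 107.0000°)
turn_left(41.3°): centre at ρ to the left, rotate +41.3° → (12.5996, 8.7881, 148.3000°)
go_straight(0.53): x += 0.53·cos θ, y += 0.53·sin θ → (12.1487, 9.0666, 148.3000°)
turn_right(82.2°): centre at ρ to the right, rotate −82.2° → (11.2934, 11.8297, 66.1000°)
turn_left(139.7°): centre at ρ to the left, rotate +139.7° → (8.3245, 14.7018, 205.8000°)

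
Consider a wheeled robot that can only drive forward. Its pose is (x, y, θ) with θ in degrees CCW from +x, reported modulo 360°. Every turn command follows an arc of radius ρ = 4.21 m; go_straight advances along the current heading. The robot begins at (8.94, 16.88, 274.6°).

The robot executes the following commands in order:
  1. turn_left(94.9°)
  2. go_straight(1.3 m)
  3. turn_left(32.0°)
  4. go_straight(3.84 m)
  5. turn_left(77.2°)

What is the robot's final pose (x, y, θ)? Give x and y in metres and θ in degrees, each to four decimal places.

set_pose: (x, y, θ) = (8.9400, 16.8800, 274.6000°), ρ = 4.21
turn_left(94.9°): centre at ρ to the left, rotate +94.9° → (13.8313, 13.0654, 369.5000° ≡ 9.5000°)
go_straight(1.3): x += 1.3·cos θ, y += 1.3·sin θ → (15.1135, 13.2799, 9.5000°)
turn_left(32.0°): centre at ρ to the left, rotate +32.0° → (17.2082, 14.2791, 41.5000°)
go_straight(3.84): x += 3.84·cos θ, y += 3.84·sin θ → (20.0842, 16.8236, 41.5000°)
turn_left(77.2°): centre at ρ to the left, rotate +77.2° → (20.9874, 21.9984, 118.7000°)

(20.9874, 21.9984, 118.7000°)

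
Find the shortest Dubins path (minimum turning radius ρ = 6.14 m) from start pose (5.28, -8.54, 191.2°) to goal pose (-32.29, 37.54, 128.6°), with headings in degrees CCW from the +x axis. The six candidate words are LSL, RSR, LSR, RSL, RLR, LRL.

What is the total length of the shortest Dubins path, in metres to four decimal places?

Let ψ = atan2(Δy, Δx) = atan2(46.08, -37.57) = 129.1911° be the start→goal bearing.
Normalize: d = |goal − start| / ρ = 59.454784/6.14 = 9.683190, α = (θ_start − ψ) mod 360° = 62.0089° = 1.082260 rad, β = (θ_goal − ψ) mod 360° = 359.4089° = 6.272869 rad.
Common terms: sin α = 0.883021, cos α = 0.469334, sin β = -0.010316, cos β = 0.999947, cos(α−β) = 0.460200, d² = 93.764159. Work in radians in the unit-radius frame; every candidate has L = ρ·(t + p + q).
LSL: p² = 2 + d² − 2cos(α−β) + 2d(sin α − sin β) = 112.144460; p = √p² = 10.589828; φ = atan2(cos β − cos α, d + sin α − sin β) = 0.050127 rad; t = (φ − α) mod 2π = 5.251053 rad, q = (β − φ) mod 2π = 6.222742 rad → L = 6.14·(5.251053 + 10.589828 + 6.222742) = 6.14·22.063623 = 135.470643 m
RSR: p² = 2 + d² − 2cos(α−β) + 2d(sin β − sin α) = 77.543059; p = √p² = 8.805854; φ = atan2(cos α − cos β, d − sin α + sin β) = -0.060293 rad; t = (α − φ) mod 2π = 1.142553 rad, q = (φ − β) mod 2π = 6.233208 rad → L = 6.14·(1.142553 + 8.805854 + 6.233208) = 6.14·16.181615 = 99.355117 m
LSR: p² = d² − 2 + 2cos(α−β) + 2d(sin α + sin β) = 109.585681; p = √p² = 10.468318; φ = atan2(−cos α − cos β, d + sin α + sin β) − atan2(−2, p) = 0.050476 rad; t = (φ − α) mod 2π = 5.251401 rad, q = (φ − β) mod 2π = 0.060792 rad → L = 6.14·(5.251401 + 10.468318 + 0.060792) = 6.14·15.780512 = 96.892341 m
RSL: p² = d² − 2 + 2cos(α−β) − 2d(sin α + sin β) = 75.783436; p = √p² = 8.705368; φ = atan2(cos α + cos β, d − sin α − sin β) − atan2(2, p) = -0.060580 rad; t = (α − φ) mod 2π = 1.142840 rad, q = (β − φ) mod 2π = 0.050264 rad → L = 6.14·(1.142840 + 8.705368 + 0.050264) = 6.14·9.898472 = 60.776617 m
RLR: c = (6 − d² + 2cos(α−β) + 2d(sin α − sin β))/8 = -8.692882, |c| > 1 → infeasible
LRL: c = (6 − d² + 2cos(α−β) − 2d(sin α − sin β))/8 = -13.018058, |c| > 1 → infeasible
Shortest: RSL with L = 60.776617 m ≈ 60.7766 m

60.7766 m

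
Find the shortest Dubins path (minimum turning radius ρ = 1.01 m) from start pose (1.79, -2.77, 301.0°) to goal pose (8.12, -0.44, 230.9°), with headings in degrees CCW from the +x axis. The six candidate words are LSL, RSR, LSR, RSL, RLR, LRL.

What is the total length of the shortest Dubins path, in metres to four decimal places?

9.9615 m

Let ψ = atan2(Δy, Δx) = atan2(2.33, 6.33) = 20.2081° be the start→goal bearing.
Normalize: d = |goal − start| / ρ = 6.745206/1.01 = 6.678421, α = (θ_start − ψ) mod 360° = 280.7919° = 4.900744 rad, β = (θ_goal − ψ) mod 360° = 210.6919° = 3.677268 rad.
Common terms: sin α = -0.982314, cos α = 0.187243, sin β = -0.510422, cos β = -0.859924, cos(α−β) = 0.340380, d² = 44.601314. Work in radians in the unit-radius frame; every candidate has L = ρ·(t + p + q).
LSL: p² = 2 + d² − 2cos(α−β) + 2d(sin α − sin β) = 39.617567; p = √p² = 6.294249; φ = atan2(cos β − cos α, d + sin α − sin β) = -0.167146 rad; t = (φ − α) mod 2π = 1.215296 rad, q = (β − φ) mod 2π = 3.844414 rad → L = 1.01·(1.215296 + 6.294249 + 3.844414) = 1.01·11.353958 = 11.467498 m
RSR: p² = 2 + d² − 2cos(α−β) + 2d(sin β − sin α) = 52.223542; p = √p² = 7.226586; φ = atan2(cos α − cos β, d − sin α + sin β) = 0.145417 rad; t = (α − φ) mod 2π = 4.755327 rad, q = (φ − β) mod 2π = 2.751334 rad → L = 1.01·(4.755327 + 7.226586 + 2.751334) = 1.01·14.733247 = 14.880579 m
LSR: p² = d² − 2 + 2cos(α−β) + 2d(sin α + sin β) = 23.343841; p = √p² = 4.831546; φ = atan2(−cos α − cos β, d + sin α + sin β) − atan2(−2, p) = 0.521469 rad; t = (φ − α) mod 2π = 1.903911 rad, q = (φ − β) mod 2π = 3.127387 rad → L = 1.01·(1.903911 + 4.831546 + 3.127387) = 1.01·9.862845 = 9.961473 m
RSL: p² = d² − 2 + 2cos(α−β) − 2d(sin α + sin β) = 63.220304; p = √p² = 7.951120; φ = atan2(cos α + cos β, d − sin α − sin β) − atan2(2, p) = -0.328563 rad; t = (α − φ) mod 2π = 5.229307 rad, q = (β − φ) mod 2π = 4.005831 rad → L = 1.01·(5.229307 + 7.951120 + 4.005831) = 1.01·17.186258 = 17.358120 m
RLR: c = (6 − d² + 2cos(α−β) + 2d(sin α − sin β))/8 = -5.527943, |c| > 1 → infeasible
LRL: c = (6 − d² + 2cos(α−β) − 2d(sin α − sin β))/8 = -3.952196, |c| > 1 → infeasible
Shortest: LSR with L = 9.961473 m ≈ 9.9615 m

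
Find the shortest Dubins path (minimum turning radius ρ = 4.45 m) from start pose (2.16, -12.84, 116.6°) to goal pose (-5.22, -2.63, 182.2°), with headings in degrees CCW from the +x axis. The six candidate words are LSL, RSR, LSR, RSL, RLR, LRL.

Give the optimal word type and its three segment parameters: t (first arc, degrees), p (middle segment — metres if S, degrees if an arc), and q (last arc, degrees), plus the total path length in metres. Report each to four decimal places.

RSL: t = 4.1479°, p = 7.7578 m, q = 69.7479°, L = 13.4971 m

Let ψ = atan2(Δy, Δx) = atan2(10.21, -7.38) = 125.8602° be the start→goal bearing.
Normalize: d = |goal − start| / ρ = 12.597956/4.45 = 2.831001, α = (θ_start − ψ) mod 360° = 350.7398° = 6.121565 rad, β = (θ_goal − ψ) mod 360° = 56.3398° = 0.983315 rad.
Common terms: sin α = -0.160918, cos α = 0.986968, sin β = 0.832339, cos β = 0.554266, cos(α−β) = 0.413104, d² = 8.014569. Work in radians in the unit-radius frame; every candidate has L = ρ·(t + p + q).
LSL: p² = 2 + d² − 2cos(α−β) + 2d(sin α − sin β) = 3.564533; p = √p² = 1.887997; φ = atan2(cos β − cos α, d + sin α − sin β) = -0.231241 rad; t = (φ − α) mod 2π = 6.213565 rad, q = (β − φ) mod 2π = 1.214556 rad → L = 4.45·(6.213565 + 1.887997 + 1.214556) = 4.45·9.316118 = 41.456727 m
RSR: p² = 2 + d² − 2cos(α−β) + 2d(sin β − sin α) = 14.812187; p = √p² = 3.848660; φ = atan2(cos α − cos β, d − sin α + sin β) = 0.112667 rad; t = (α − φ) mod 2π = 6.008897 rad, q = (φ − β) mod 2π = 5.412537 rad → L = 4.45·(6.008897 + 3.848660 + 5.412537) = 4.45·15.270095 = 67.951923 m
LSR: p² = d² − 2 + 2cos(α−β) + 2d(sin α + sin β) = 10.642368; p = √p² = 3.262264; φ = atan2(−cos α − cos β, d + sin α + sin β) − atan2(−2, p) = 0.135428 rad; t = (φ − α) mod 2π = 0.297049 rad, q = (φ − β) mod 2π = 5.435298 rad → L = 4.45·(0.297049 + 3.262264 + 5.435298) = 4.45·8.994611 = 40.026021 m
RSL: p² = d² − 2 + 2cos(α−β) − 2d(sin α + sin β) = 3.039187; p = √p² = 1.743327; φ = atan2(cos α + cos β, d − sin α − sin β) − atan2(2, p) = -0.234016 rad; t = (α − φ) mod 2π = 0.072395 rad, q = (β − φ) mod 2π = 1.217331 rad → L = 4.45·(0.072395 + 1.743327 + 1.217331) = 4.45·3.033052 = 13.497083 m
RLR: c = (6 − d² + 2cos(α−β) + 2d(sin α − sin β))/8 = -0.851523; p = 2π − arccos c = 3.693505 rad; φ = atan2(cos α − cos β, d − sin α + sin β) = 0.112667 rad; t = (α − φ + p/2) mod 2π = 1.572464 rad, q = (α − β − t + p) mod 2π = 0.976105 rad → L = 4.45·(1.572464 + 3.693505 + 0.976105) = 4.45·6.242074 = 27.777230 m
LRL: c = (6 − d² + 2cos(α−β) − 2d(sin α − sin β))/8 = 0.554433; p = 2π − arccos c = 5.300071 rad; φ = atan2(cos β − cos α, d + sin α − sin β) = -0.231241 rad; t = (φ − α + p/2) mod 2π = 2.580415 rad, q = (β − α − t + p) mod 2π = 3.864592 rad → L = 4.45·(2.580415 + 5.300071 + 3.864592) = 4.45·11.745078 = 52.265596 m
Shortest: RSL with L = 13.497083 m ≈ 13.4971 m
Convert RSL to answer units (arcs ×180/π): t = 0.072395·180/π = 4.1479°, p = ρ·p = 4.45·1.743327 = 7.7578 m, q = 1.217331·180/π = 69.7479°, L = 13.4971 m.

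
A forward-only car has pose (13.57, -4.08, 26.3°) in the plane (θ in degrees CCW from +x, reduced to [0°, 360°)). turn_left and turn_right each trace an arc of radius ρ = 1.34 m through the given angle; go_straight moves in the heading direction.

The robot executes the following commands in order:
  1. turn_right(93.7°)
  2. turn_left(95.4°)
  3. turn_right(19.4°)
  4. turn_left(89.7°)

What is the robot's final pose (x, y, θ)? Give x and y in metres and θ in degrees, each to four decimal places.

set_pose: (x, y, θ) = (13.5700, -4.0800, 26.3000°), ρ = 1.34
turn_right(93.7°): centre at ρ to the right, rotate −93.7° → (15.4008, -4.7663, -67.4000° ≡ 292.6000°)
turn_left(95.4°): centre at ρ to the left, rotate +95.4° → (17.2670, -5.4345, 388.0000° ≡ 28.0000°)
turn_right(19.4°): centre at ρ to the right, rotate −19.4° → (17.6957, -5.2927, 8.6000°)
turn_left(89.7°): centre at ρ to the left, rotate +89.7° → (18.8213, -3.7744, 98.3000°)

(18.8213, -3.7744, 98.3000°)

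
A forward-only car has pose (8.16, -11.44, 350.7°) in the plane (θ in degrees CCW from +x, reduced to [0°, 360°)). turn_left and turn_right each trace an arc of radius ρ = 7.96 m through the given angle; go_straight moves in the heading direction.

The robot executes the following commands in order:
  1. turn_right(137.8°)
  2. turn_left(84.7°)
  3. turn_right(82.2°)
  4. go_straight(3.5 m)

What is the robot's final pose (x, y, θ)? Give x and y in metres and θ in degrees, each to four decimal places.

set_pose: (x, y, θ) = (8.1600, -11.4400, 350.7000°), ρ = 7.96
turn_right(137.8°): centre at ρ to the right, rotate −137.8° → (11.1973, -25.9787, 212.9000°)
turn_left(84.7°): centre at ρ to the left, rotate +84.7° → (8.4668, -36.3500, 297.6000°)
turn_right(82.2°): centre at ρ to the right, rotate −82.2° → (6.0237, -46.5262, 215.4000°)
go_straight(3.5): x += 3.5·cos θ, y += 3.5·sin θ → (3.1707, -48.5537, 215.4000°)

(3.1707, -48.5537, 215.4000°)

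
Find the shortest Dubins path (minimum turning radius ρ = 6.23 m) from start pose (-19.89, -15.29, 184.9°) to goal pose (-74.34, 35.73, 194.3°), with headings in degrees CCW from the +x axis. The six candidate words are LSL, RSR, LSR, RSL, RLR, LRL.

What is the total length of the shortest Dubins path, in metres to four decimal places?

Let ψ = atan2(Δy, Δx) = atan2(51.02, -54.45) = 136.8627° be the start→goal bearing.
Normalize: d = |goal − start| / ρ = 74.617980/6.23 = 11.977204, α = (θ_start − ψ) mod 360° = 48.0373° = 0.838410 rad, β = (θ_goal − ψ) mod 360° = 57.4373° = 1.002471 rad.
Common terms: sin α = 0.743581, cos α = 0.668646, sin β = 0.842803, cos β = 0.538222, cos(α−β) = 0.986572, d² = 143.453411. Work in radians in the unit-radius frame; every candidate has L = ρ·(t + p + q).
LSL: p² = 2 + d² − 2cos(α−β) + 2d(sin α − sin β) = 141.103448; p = √p² = 11.878697; φ = atan2(cos β − cos α, d + sin α − sin β) = -0.010980 rad; t = (φ − α) mod 2π = 5.433796 rad, q = (β − φ) mod 2π = 1.013451 rad → L = 6.23·(5.433796 + 11.878697 + 1.013451) = 6.23·18.325943 = 114.170628 m
RSR: p² = 2 + d² − 2cos(α−β) + 2d(sin β − sin α) = 145.857086; p = √p² = 12.077131; φ = atan2(cos α − cos β, d − sin α + sin β) = 0.010800 rad; t = (α − φ) mod 2π = 0.827610 rad, q = (φ − β) mod 2π = 5.291514 rad → L = 6.23·(0.827610 + 12.077131 + 5.291514) = 6.23·18.196255 = 113.362669 m
LSR: p² = d² − 2 + 2cos(α−β) + 2d(sin α + sin β) = 181.427444; p = √p² = 13.469501; φ = atan2(−cos α − cos β, d + sin α + sin β) − atan2(−2, p) = 0.058662 rad; t = (φ − α) mod 2π = 5.503437 rad, q = (φ − β) mod 2π = 5.339376 rad → L = 6.23·(5.503437 + 13.469501 + 5.339376) = 6.23·24.312314 = 151.465719 m
RSL: p² = d² − 2 + 2cos(α−β) − 2d(sin α + sin β) = 105.425667; p = √p² = 10.267700; φ = atan2(cos α + cos β, d − sin α − sin β) − atan2(2, p) = -0.076747 rad; t = (α − φ) mod 2π = 0.915157 rad, q = (β − φ) mod 2π = 1.079218 rad → L = 6.23·(0.915157 + 10.267700 + 1.079218) = 6.23·12.262075 = 76.392727 m
RLR: c = (6 − d² + 2cos(α−β) + 2d(sin α − sin β))/8 = -17.232136, |c| > 1 → infeasible
LRL: c = (6 − d² + 2cos(α−β) − 2d(sin α − sin β))/8 = -16.637931, |c| > 1 → infeasible
Shortest: RSL with L = 76.392727 m ≈ 76.3927 m

76.3927 m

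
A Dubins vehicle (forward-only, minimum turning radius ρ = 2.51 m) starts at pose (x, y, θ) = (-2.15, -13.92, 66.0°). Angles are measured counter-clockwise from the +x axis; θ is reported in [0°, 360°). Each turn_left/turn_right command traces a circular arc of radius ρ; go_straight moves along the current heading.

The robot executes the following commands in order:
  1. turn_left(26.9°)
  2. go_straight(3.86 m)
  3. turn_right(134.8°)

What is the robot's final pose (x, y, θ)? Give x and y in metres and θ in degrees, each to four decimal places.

(2.0515, -6.9218, 318.1000°)

set_pose: (x, y, θ) = (-2.1500, -13.9200, 66.0000°), ρ = 2.51
turn_left(26.9°): centre at ρ to the left, rotate +26.9° → (-1.9362, -12.7721, 92.9000°)
go_straight(3.86): x += 3.86·cos θ, y += 3.86·sin θ → (-2.1315, -8.9170, 92.9000°)
turn_right(134.8°): centre at ρ to the right, rotate −134.8° → (2.0515, -6.9218, -41.9000° ≡ 318.1000°)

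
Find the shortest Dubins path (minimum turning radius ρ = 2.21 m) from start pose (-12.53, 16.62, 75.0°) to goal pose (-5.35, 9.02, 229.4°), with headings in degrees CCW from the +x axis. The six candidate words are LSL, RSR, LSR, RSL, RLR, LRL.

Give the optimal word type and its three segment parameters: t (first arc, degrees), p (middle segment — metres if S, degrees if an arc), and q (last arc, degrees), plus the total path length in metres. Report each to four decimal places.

Let ψ = atan2(Δy, Δx) = atan2(-7.60, 7.18) = -46.6277° be the start→goal bearing.
Normalize: d = |goal − start| / ρ = 10.455257/2.21 = 4.730886, α = (θ_start − ψ) mod 360° = 121.6277° = 2.122804 rad, β = (θ_goal − ψ) mod 360° = 276.0277° = 4.817593 rad.
Common terms: sin α = 0.851473, cos α = -0.524398, sin β = -0.994471, cos β = 0.105010, cos(α−β) = -0.901833, d² = 22.381278. Work in radians in the unit-radius frame; every candidate has L = ρ·(t + p + q).
LSL: p² = 2 + d² − 2cos(α−β) + 2d(sin α − sin β) = 43.650847; p = √p² = 6.606879; φ = atan2(cos β − cos α, d + sin α − sin β) = 0.095410 rad; t = (φ − α) mod 2π = 4.255791 rad, q = (β − φ) mod 2π = 4.722182 rad → L = 2.21·(4.255791 + 6.606879 + 4.722182) = 2.21·15.584852 = 34.442524 m
RSR: p² = 2 + d² − 2cos(α−β) + 2d(sin β − sin α) = 8.719039; p = √p² = 2.952802; φ = atan2(cos α − cos β, d − sin α + sin β) = -0.214804 rad; t = (α − φ) mod 2π = 2.337608 rad, q = (φ − β) mod 2π = 1.250789 rad → L = 2.21·(2.337608 + 2.952802 + 1.250789) = 2.21·6.541199 = 14.456049 m
LSR: p² = d² − 2 + 2cos(α−β) + 2d(sin α + sin β) = 17.224600; p = √p² = 4.150253; φ = atan2(−cos α − cos β, d + sin α + sin β) − atan2(−2, p) = 0.540220 rad; t = (φ − α) mod 2π = 4.700601 rad, q = (φ − β) mod 2π = 2.005813 rad → L = 2.21·(4.700601 + 4.150253 + 2.005813) = 2.21·10.856668 = 23.993235 m
RSL: p² = d² − 2 + 2cos(α−β) − 2d(sin α + sin β) = 19.930626; p = √p² = 4.464373; φ = atan2(cos α + cos β, d − sin α − sin β) − atan2(2, p) = -0.507019 rad; t = (α − φ) mod 2π = 2.629823 rad, q = (β − φ) mod 2π = 5.324611 rad → L = 2.21·(2.629823 + 4.464373 + 5.324611) = 2.21·12.418808 = 27.445565 m
RLR: c = (6 − d² + 2cos(α−β) + 2d(sin α − sin β))/8 = -0.089880; p = 2π − arccos c = 4.622388 rad; φ = atan2(cos α − cos β, d − sin α + sin β) = -0.214804 rad; t = (α − φ + p/2) mod 2π = 4.648802 rad, q = (α − β − t + p) mod 2π = 3.561982 rad → L = 2.21·(4.648802 + 4.622388 + 3.561982) = 2.21·12.833172 = 28.361311 m
LRL: c = (6 − d² + 2cos(α−β) − 2d(sin α − sin β))/8 = -4.456356, |c| > 1 → infeasible
Shortest: RSR with L = 14.456049 m ≈ 14.4560 m
Convert RSR to answer units (arcs ×180/π): t = 2.337608·180/π = 133.9351°, p = ρ·p = 2.21·2.952802 = 6.5257 m, q = 1.250789·180/π = 71.6649°, L = 14.4560 m.

RSR: t = 133.9351°, p = 6.5257 m, q = 71.6649°, L = 14.4560 m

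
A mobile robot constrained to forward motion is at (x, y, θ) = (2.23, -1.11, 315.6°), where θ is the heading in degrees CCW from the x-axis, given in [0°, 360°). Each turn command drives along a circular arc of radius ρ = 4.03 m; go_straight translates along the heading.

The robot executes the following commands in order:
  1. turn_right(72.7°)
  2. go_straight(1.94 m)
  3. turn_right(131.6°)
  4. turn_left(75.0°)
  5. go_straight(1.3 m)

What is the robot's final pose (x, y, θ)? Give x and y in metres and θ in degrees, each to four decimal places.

(-10.7172, -4.7811, 186.3000°)

set_pose: (x, y, θ) = (2.2300, -1.1100, 315.6000°), ρ = 4.03
turn_right(72.7°): centre at ρ to the right, rotate −72.7° → (2.9979, -5.8252, 242.9000°)
go_straight(1.94): x += 1.94·cos θ, y += 1.94·sin θ → (2.1142, -7.5522, 242.9000°)
turn_right(131.6°): centre at ρ to the right, rotate −131.6° → (-5.2281, -7.1802, 111.3000°)
turn_left(75.0°): centre at ρ to the left, rotate +75.0° → (-9.4251, -4.6385, 186.3000°)
go_straight(1.3): x += 1.3·cos θ, y += 1.3·sin θ → (-10.7172, -4.7811, 186.3000°)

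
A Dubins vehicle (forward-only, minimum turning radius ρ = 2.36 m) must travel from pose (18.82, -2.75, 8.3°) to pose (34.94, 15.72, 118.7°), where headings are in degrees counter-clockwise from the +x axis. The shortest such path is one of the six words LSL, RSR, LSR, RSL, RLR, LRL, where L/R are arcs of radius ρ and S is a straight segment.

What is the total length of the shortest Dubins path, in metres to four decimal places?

25.3351 m

Let ψ = atan2(Δy, Δx) = atan2(18.47, 16.12) = 48.8866° be the start→goal bearing.
Normalize: d = |goal − start| / ρ = 24.515205/2.36 = 10.387799, α = (θ_start − ψ) mod 360° = 319.4134° = 5.574815 rad, β = (θ_goal − ψ) mod 360° = 69.8134° = 1.218473 rad.
Common terms: sin α = -0.650597, cos α = 0.759423, sin β = 0.938574, cos β = 0.345079, cos(α−β) = -0.348572, d² = 107.906367. Work in radians in the unit-radius frame; every candidate has L = ρ·(t + p + q).
LSL: p² = 2 + d² − 2cos(α−β) + 2d(sin α − sin β) = 77.587542; p = √p² = 8.808379; φ = atan2(cos β − cos α, d + sin α − sin β) = -0.047057 rad; t = (φ − α) mod 2π = 0.661313 rad, q = (β − φ) mod 2π = 1.265530 rad → L = 2.36·(0.661313 + 8.808379 + 1.265530) = 2.36·10.735223 = 25.335125 m
RSR: p² = 2 + d² − 2cos(α−β) + 2d(sin β − sin α) = 143.619480; p = √p² = 11.984135; φ = atan2(cos α − cos β, d − sin α + sin β) = 0.034581 rad; t = (α − φ) mod 2π = 5.540234 rad, q = (φ − β) mod 2π = 5.099293 rad → L = 2.36·(5.540234 + 11.984135 + 5.099293) = 2.36·22.623662 = 53.391841 m
LSR: p² = d² − 2 + 2cos(α−β) + 2d(sin α + sin β) = 111.192108; p = √p² = 10.544767; φ = atan2(−cos α − cos β, d + sin α + sin β) − atan2(−2, p) = 0.084349 rad; t = (φ − α) mod 2π = 0.792719 rad, q = (φ − β) mod 2π = 5.149061 rad → L = 2.36·(0.792719 + 10.544767 + 5.149061) = 2.36·16.486547 = 38.908252 m
RSL: p² = d² − 2 + 2cos(α−β) − 2d(sin α + sin β) = 99.226337; p = √p² = 9.961242; φ = atan2(cos α + cos β, d − sin α − sin β) − atan2(2, p) = -0.089218 rad; t = (α − φ) mod 2π = 5.664033 rad, q = (β − φ) mod 2π = 1.307691 rad → L = 2.36·(5.664033 + 9.961242 + 1.307691) = 2.36·16.932966 = 39.961799 m
RLR: c = (6 − d² + 2cos(α−β) + 2d(sin α − sin β))/8 = -16.952435, |c| > 1 → infeasible
LRL: c = (6 − d² + 2cos(α−β) − 2d(sin α − sin β))/8 = -8.698443, |c| > 1 → infeasible
Shortest: LSL with L = 25.335125 m ≈ 25.3351 m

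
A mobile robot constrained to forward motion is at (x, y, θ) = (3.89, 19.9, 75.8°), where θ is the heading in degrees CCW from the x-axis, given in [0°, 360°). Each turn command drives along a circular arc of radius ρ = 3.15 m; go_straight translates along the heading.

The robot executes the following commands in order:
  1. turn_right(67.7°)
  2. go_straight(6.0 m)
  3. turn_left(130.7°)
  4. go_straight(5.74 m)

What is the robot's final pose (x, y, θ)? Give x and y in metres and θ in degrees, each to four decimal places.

(9.7522, 32.3608, 138.8000°)

set_pose: (x, y, θ) = (3.8900, 19.9000, 75.8000°), ρ = 3.15
turn_right(67.7°): centre at ρ to the right, rotate −67.7° → (6.4999, 22.2459, 8.1000°)
go_straight(6.0): x += 6.0·cos θ, y += 6.0·sin θ → (12.4401, 23.0913, 8.1000°)
turn_left(130.7°): centre at ρ to the left, rotate +130.7° → (14.0711, 28.5799, 138.8000°)
go_straight(5.74): x += 5.74·cos θ, y += 5.74·sin θ → (9.7522, 32.3608, 138.8000°)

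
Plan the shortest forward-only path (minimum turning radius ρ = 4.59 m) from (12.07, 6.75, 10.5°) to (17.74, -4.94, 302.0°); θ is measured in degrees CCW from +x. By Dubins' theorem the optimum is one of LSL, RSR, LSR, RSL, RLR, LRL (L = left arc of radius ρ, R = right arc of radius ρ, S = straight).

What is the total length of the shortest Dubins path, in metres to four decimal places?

Let ψ = atan2(Δy, Δx) = atan2(-11.69, 5.67) = -64.1252° be the start→goal bearing.
Normalize: d = |goal − start| / ρ = 12.992498/4.59 = 2.830610, α = (θ_start − ψ) mod 360° = 74.6252° = 1.302456 rad, β = (θ_goal − ψ) mod 360° = 6.1252° = 0.106905 rad.
Common terms: sin α = 0.964212, cos α = 0.265132, sin β = 0.106702, cos β = 0.994291, cos(α−β) = 0.366501, d² = 8.012350. Work in radians in the unit-radius frame; every candidate has L = ρ·(t + p + q).
LSL: p² = 2 + d² − 2cos(α−β) + 2d(sin α − sin β) = 14.133902; p = √p² = 3.759508; φ = atan2(cos β − cos α, d + sin α − sin β) = 0.195188 rad; t = (φ − α) mod 2π = 5.175917 rad, q = (β − φ) mod 2π = 6.194903 rad → L = 4.59·(5.175917 + 3.759508 + 6.194903) = 4.59·15.130328 = 69.448207 m
RSR: p² = 2 + d² − 2cos(α−β) + 2d(sin β − sin α) = 4.424794; p = √p² = 2.103519; φ = atan2(cos α − cos β, d − sin α + sin β) = -0.353984 rad; t = (α − φ) mod 2π = 1.656440 rad, q = (φ − β) mod 2π = 5.822296 rad → L = 4.59·(1.656440 + 2.103519 + 5.822296) = 4.59·9.582255 = 43.982552 m
LSR: p² = d² − 2 + 2cos(α−β) + 2d(sin α + sin β) = 12.808032; p = √p² = 3.578831; φ = atan2(−cos α − cos β, d + sin α + sin β) − atan2(−2, p) = 0.197363 rad; t = (φ − α) mod 2π = 5.178092 rad, q = (φ − β) mod 2π = 0.090457 rad → L = 4.59·(5.178092 + 3.578831 + 0.090457) = 4.59·8.847381 = 40.609478 m
RSL: p² = d² − 2 + 2cos(α−β) − 2d(sin α + sin β) = 0.682674; p = √p² = 0.826241; φ = atan2(cos α + cos β, d − sin α − sin β) − atan2(2, p) = -0.557842 rad; t = (α − φ) mod 2π = 1.860298 rad, q = (β − φ) mod 2π = 0.664747 rad → L = 4.59·(1.860298 + 0.826241 + 0.664747) = 4.59·3.351286 = 15.382404 m
RLR: c = (6 − d² + 2cos(α−β) + 2d(sin α − sin β))/8 = 0.446901; p = 2π − arccos c = 5.175687 rad; φ = atan2(cos α − cos β, d − sin α + sin β) = -0.353984 rad; t = (α − φ + p/2) mod 2π = 4.244284 rad, q = (α − β − t + p) mod 2π = 2.126954 rad → L = 4.59·(4.244284 + 5.175687 + 2.126954) = 4.59·11.546924 = 53.000382 m
LRL: c = (6 − d² + 2cos(α−β) − 2d(sin α − sin β))/8 = -0.766738; p = 2π − arccos c = 3.838645 rad; φ = atan2(cos β − cos α, d + sin α − sin β) = 0.195188 rad; t = (φ − α + p/2) mod 2π = 0.812054 rad, q = (β − α − t + p) mod 2π = 1.831040 rad → L = 4.59·(0.812054 + 3.838645 + 1.831040) = 4.59·6.481740 = 29.751184 m
Shortest: RSL with L = 15.382404 m ≈ 15.3824 m

15.3824 m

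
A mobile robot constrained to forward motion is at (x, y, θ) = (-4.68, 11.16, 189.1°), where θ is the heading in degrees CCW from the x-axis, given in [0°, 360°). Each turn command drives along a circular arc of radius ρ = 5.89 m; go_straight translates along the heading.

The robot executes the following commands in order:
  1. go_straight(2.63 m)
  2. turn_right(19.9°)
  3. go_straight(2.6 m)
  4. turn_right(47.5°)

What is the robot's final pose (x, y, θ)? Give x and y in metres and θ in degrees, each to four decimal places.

set_pose: (x, y, θ) = (-4.6800, 11.1600, 189.1000°), ρ = 5.89
go_straight(2.63): x += 2.63·cos θ, y += 2.63·sin θ → (-7.2769, 10.7440, 189.1000°)
turn_right(19.9°): centre at ρ to the right, rotate −19.9° → (-9.3121, 10.7742, 169.2000°)
go_straight(2.6): x += 2.6·cos θ, y += 2.6·sin θ → (-11.8661, 11.2614, 169.2000°)
turn_right(47.5°): centre at ρ to the right, rotate −47.5° → (-15.7737, 13.9521, 121.7000°)

(-15.7737, 13.9521, 121.7000°)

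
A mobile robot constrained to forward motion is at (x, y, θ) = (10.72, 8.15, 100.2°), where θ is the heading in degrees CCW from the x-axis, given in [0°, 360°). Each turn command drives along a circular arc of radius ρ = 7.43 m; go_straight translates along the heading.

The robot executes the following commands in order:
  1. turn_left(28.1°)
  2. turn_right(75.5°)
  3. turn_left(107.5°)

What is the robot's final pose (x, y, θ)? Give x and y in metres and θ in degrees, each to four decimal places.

set_pose: (x, y, θ) = (10.7200, 8.1500, 100.2000°), ρ = 7.43
turn_left(28.1°): centre at ρ to the left, rotate +28.1° → (9.2383, 11.4392, 128.3000°)
turn_right(75.5°): centre at ρ to the right, rotate −75.5° → (9.1510, 20.5363, 52.8000°)
turn_left(107.5°): centre at ρ to the left, rotate +107.5° → (5.7374, 32.0236, 160.3000°)

(5.7374, 32.0236, 160.3000°)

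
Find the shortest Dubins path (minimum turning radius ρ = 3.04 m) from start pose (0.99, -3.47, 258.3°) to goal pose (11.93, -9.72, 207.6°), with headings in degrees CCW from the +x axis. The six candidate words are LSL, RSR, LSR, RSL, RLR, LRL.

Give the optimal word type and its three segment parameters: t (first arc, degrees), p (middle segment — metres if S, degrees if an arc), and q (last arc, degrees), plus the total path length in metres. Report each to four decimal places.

LSR: t = 135.3646°, p = 3.8261 m, q = 186.0646°, L = 20.8804 m

Let ψ = atan2(Δy, Δx) = atan2(-6.25, 10.94) = -29.7392° be the start→goal bearing.
Normalize: d = |goal − start| / ρ = 12.599448/3.04 = 4.144555, α = (θ_start − ψ) mod 360° = 288.0392° = 5.027233 rad, β = (θ_goal − ψ) mod 360° = 237.3392° = 4.142351 rad.
Common terms: sin α = -0.950845, cos α = 0.309668, sin β = -0.841881, cos β = -0.539664, cos(α−β) = 0.633381, d² = 17.177339. Work in radians in the unit-radius frame; every candidate has L = ρ·(t + p + q).
LSL: p² = 2 + d² − 2cos(α−β) + 2d(sin α − sin β) = 17.007362; p = √p² = 4.123998; φ = atan2(cos β − cos α, d + sin α − sin β) = -0.207433 rad; t = (φ − α) mod 2π = 1.048519 rad, q = (β − φ) mod 2π = 4.349784 rad → L = 3.04·(1.048519 + 4.123998 + 4.349784) = 3.04·9.522302 = 28.947797 m
RSR: p² = 2 + d² − 2cos(α−β) + 2d(sin β − sin α) = 18.813793; p = √p² = 4.337487; φ = atan2(cos α − cos β, d − sin α + sin β) = 0.197085 rad; t = (α − φ) mod 2π = 4.830148 rad, q = (φ − β) mod 2π = 2.337920 rad → L = 3.04·(4.830148 + 4.337487 + 2.337920) = 3.04·11.505554 = 34.976885 m
LSR: p² = d² − 2 + 2cos(α−β) + 2d(sin α + sin β) = 1.584003; p = √p² = 1.258572; φ = atan2(−cos α − cos β, d + sin α + sin β) − atan2(−2, p) = 1.106605 rad; t = (φ − α) mod 2π = 2.362557 rad, q = (φ − β) mod 2π = 3.247439 rad → L = 3.04·(2.362557 + 1.258572 + 3.247439) = 3.04·6.868569 = 20.880449 m
RSL: p² = d² − 2 + 2cos(α−β) − 2d(sin α + sin β) = 31.304199; p = √p² = 5.595016; φ = atan2(cos α + cos β, d − sin α − sin β) − atan2(2, p) = -0.382024 rad; t = (α − φ) mod 2π = 5.409257 rad, q = (β − φ) mod 2π = 4.524375 rad → L = 3.04·(5.409257 + 5.595016 + 4.524375) = 3.04·15.528648 = 47.207091 m
RLR: c = (6 − d² + 2cos(α−β) + 2d(sin α − sin β))/8 = -1.351724, |c| > 1 → infeasible
LRL: c = (6 − d² + 2cos(α−β) − 2d(sin α − sin β))/8 = -1.125920, |c| > 1 → infeasible
Shortest: LSR with L = 20.880449 m ≈ 20.8804 m
Convert LSR to answer units (arcs ×180/π): t = 2.362557·180/π = 135.3646°, p = ρ·p = 3.04·1.258572 = 3.8261 m, q = 3.247439·180/π = 186.0646°, L = 20.8804 m.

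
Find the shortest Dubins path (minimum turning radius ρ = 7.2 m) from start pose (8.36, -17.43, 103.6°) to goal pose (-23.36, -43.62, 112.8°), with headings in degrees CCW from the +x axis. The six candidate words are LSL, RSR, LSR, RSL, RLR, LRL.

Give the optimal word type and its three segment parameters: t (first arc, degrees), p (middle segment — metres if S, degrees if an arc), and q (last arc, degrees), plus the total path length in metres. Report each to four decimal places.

Let ψ = atan2(Δy, Δx) = atan2(-26.19, -31.72) = -140.4548° be the start→goal bearing.
Normalize: d = |goal − start| / ρ = 41.134833/7.2 = 5.713171, α = (θ_start − ψ) mod 360° = 244.0548° = 4.259560 rad, β = (θ_goal − ψ) mod 360° = 253.2548° = 4.420130 rad.
Common terms: sin α = -0.899213, cos α = -0.437511, sin β = -0.957596, cos β = -0.288116, cos(α−β) = 0.987136, d² = 32.640326. Work in radians in the unit-radius frame; every candidate has L = ρ·(t + p + q).
LSL: p² = 2 + d² − 2cos(α−β) + 2d(sin α − sin β) = 33.333153; p = √p² = 5.773487; φ = atan2(cos β − cos α, d + sin α − sin β) = 0.025879 rad; t = (φ − α) mod 2π = 2.049504 rad, q = (β − φ) mod 2π = 4.394251 rad → L = 7.2·(2.049504 + 5.773487 + 4.394251) = 7.2·12.217243 = 87.964147 m
RSR: p² = 2 + d² − 2cos(α−β) + 2d(sin β − sin α) = 31.998954; p = √p² = 5.656762; φ = atan2(cos α − cos β, d − sin α + sin β) = -0.026413 rad; t = (α − φ) mod 2π = 4.285973 rad, q = (φ − β) mod 2π = 1.836642 rad → L = 7.2·(4.285973 + 5.656762 + 1.836642) = 7.2·11.779377 = 84.811513 m
LSR: p² = d² − 2 + 2cos(α−β) + 2d(sin α + sin β) = 11.398069; p = √p² = 3.376103; φ = atan2(−cos α − cos β, d + sin α + sin β) − atan2(−2, p) = 0.720801 rad; t = (φ − α) mod 2π = 2.744426 rad, q = (φ − β) mod 2π = 2.583856 rad → L = 7.2·(2.744426 + 3.376103 + 2.583856) = 7.2·8.704385 = 62.671569 m
RSL: p² = d² − 2 + 2cos(α−β) − 2d(sin α + sin β) = 53.831128; p = √p² = 7.336970; φ = atan2(cos α + cos β, d − sin α − sin β) − atan2(2, p) = -0.361690 rad; t = (α − φ) mod 2π = 4.621250 rad, q = (β − φ) mod 2π = 4.781820 rad → L = 7.2·(4.621250 + 7.336970 + 4.781820) = 7.2·16.740040 = 120.528291 m
RLR: c = (6 − d² + 2cos(α−β) + 2d(sin α − sin β))/8 = -2.999869, |c| > 1 → infeasible
LRL: c = (6 − d² + 2cos(α−β) − 2d(sin α − sin β))/8 = -3.166644, |c| > 1 → infeasible
Shortest: LSR with L = 62.671569 m ≈ 62.6716 m
Convert LSR to answer units (arcs ×180/π): t = 2.744426·180/π = 157.2440°, p = ρ·p = 7.2·3.376103 = 24.3079 m, q = 2.583856·180/π = 148.0440°, L = 62.6716 m.

LSR: t = 157.2440°, p = 24.3079 m, q = 148.0440°, L = 62.6716 m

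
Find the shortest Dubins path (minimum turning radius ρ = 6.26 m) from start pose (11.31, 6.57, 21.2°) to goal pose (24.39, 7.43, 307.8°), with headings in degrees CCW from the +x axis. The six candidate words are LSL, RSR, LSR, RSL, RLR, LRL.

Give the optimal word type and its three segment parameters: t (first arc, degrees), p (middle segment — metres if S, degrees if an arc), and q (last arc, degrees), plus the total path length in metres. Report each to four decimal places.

LSR: t = 5.2310°, p = 5.3877 m, q = 78.6310°, L = 14.5502 m

Let ψ = atan2(Δy, Δx) = atan2(0.86, 13.08) = 3.7617° be the start→goal bearing.
Normalize: d = |goal − start| / ρ = 13.108242/6.26 = 2.093968, α = (θ_start − ψ) mod 360° = 17.4383° = 0.304355 rad, β = (θ_goal − ψ) mod 360° = 304.0383° = 5.306469 rad.
Common terms: sin α = 0.299678, cos α = 0.954040, sin β = -0.828664, cos β = 0.559746, cos(α−β) = 0.285688, d² = 4.384703. Work in radians in the unit-radius frame; every candidate has L = ρ·(t + p + q).
LSL: p² = 2 + d² − 2cos(α−β) + 2d(sin α − sin β) = 10.538751; p = √p² = 3.246344; φ = atan2(cos β − cos α, d + sin α − sin β) = -0.121758 rad; t = (φ − α) mod 2π = 5.857072 rad, q = (β − φ) mod 2π = 5.428227 rad → L = 6.26·(5.857072 + 3.246344 + 5.428227) = 6.26·14.531643 = 90.968086 m
RSR: p² = 2 + d² − 2cos(α−β) + 2d(sin β − sin α) = 1.087902; p = √p² = 1.043025; φ = atan2(cos α − cos β, d − sin α + sin β) = 0.387667 rad; t = (α − φ) mod 2π = 6.199874 rad, q = (φ − β) mod 2π = 1.364383 rad → L = 6.26·(6.199874 + 1.043025 + 1.364383) = 6.26·8.607282 = 53.881588 m
LSR: p² = d² − 2 + 2cos(α−β) + 2d(sin α + sin β) = 0.740720; p = √p² = 0.860651; φ = atan2(−cos α − cos β, d + sin α + sin β) − atan2(−2, p) = 0.395652 rad; t = (φ − α) mod 2π = 0.091297 rad, q = (φ − β) mod 2π = 1.372369 rad → L = 6.26·(0.091297 + 0.860651 + 1.372369) = 6.26·2.324317 = 14.550227 m
RSL: p² = d² − 2 + 2cos(α−β) − 2d(sin α + sin β) = 5.171440; p = √p² = 2.274080; φ = atan2(cos α + cos β, d − sin α − sin β) − atan2(2, p) = -0.197926 rad; t = (α − φ) mod 2π = 0.502281 rad, q = (β − φ) mod 2π = 5.504395 rad → L = 6.26·(0.502281 + 2.274080 + 5.504395) = 6.26·8.280756 = 51.837530 m
RLR: c = (6 − d² + 2cos(α−β) + 2d(sin α − sin β))/8 = 0.864012; p = 2π − arccos c = 5.755574 rad; φ = atan2(cos α − cos β, d − sin α + sin β) = 0.387667 rad; t = (α − φ + p/2) mod 2π = 2.794476 rad, q = (α − β − t + p) mod 2π = 4.242170 rad → L = 6.26·(2.794476 + 5.755574 + 4.242170) = 6.26·12.792220 = 80.079297 m
LRL: c = (6 − d² + 2cos(α−β) − 2d(sin α − sin β))/8 = -0.317344; p = 2π − arccos c = 4.389462 rad; φ = atan2(cos β − cos α, d + sin α − sin β) = -0.121758 rad; t = (φ − α + p/2) mod 2π = 1.768617 rad, q = (β − α − t + p) mod 2π = 1.339773 rad → L = 6.26·(1.768617 + 4.389462 + 1.339773) = 6.26·7.497852 = 46.936552 m
Shortest: LSR with L = 14.550227 m ≈ 14.5502 m
Convert LSR to answer units (arcs ×180/π): t = 0.091297·180/π = 5.2310°, p = ρ·p = 6.26·0.860651 = 5.3877 m, q = 1.372369·180/π = 78.6310°, L = 14.5502 m.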